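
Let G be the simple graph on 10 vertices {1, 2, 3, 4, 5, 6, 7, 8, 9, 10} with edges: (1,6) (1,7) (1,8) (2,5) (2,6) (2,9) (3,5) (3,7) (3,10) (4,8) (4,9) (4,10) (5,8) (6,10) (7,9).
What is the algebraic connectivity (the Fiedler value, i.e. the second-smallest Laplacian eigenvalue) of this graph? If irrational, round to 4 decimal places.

With the vertex order [1, 2, 3, 4, 5, 6, 7, 8, 9, 10], the degrees are [3, 3, 3, 3, 3, 3, 3, 3, 3, 3], giving D = diag(3, 3, 3, 3, 3, 3, 3, 3, 3, 3) and L = D - A. The sorted Laplacian eigenvalues are [0, 2, 2, 2, 2, 2, 5, 5, 5, 5]; the algebraic connectivity is the second entry, 2. There is one zero in the spectrum, matching the 1 component.

2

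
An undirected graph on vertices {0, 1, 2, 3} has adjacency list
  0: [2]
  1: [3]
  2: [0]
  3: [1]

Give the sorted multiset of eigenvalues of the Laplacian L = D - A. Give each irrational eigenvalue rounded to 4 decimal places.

Reading degrees in the order [0, 1, 2, 3] gives [1, 1, 1, 1]; set D = diag(1, 1, 1, 1) and form L = D - A. L is symmetric positive semidefinite, so every eigenvalue is real and nonnegative. The 2 zero eigenvalues correspond to the 2 connected components. There are 2 zeros in the spectrum, matching the 2 components. The largest eigenvalue, 2, is at most the vertex count 4.

[0, 0, 2, 2]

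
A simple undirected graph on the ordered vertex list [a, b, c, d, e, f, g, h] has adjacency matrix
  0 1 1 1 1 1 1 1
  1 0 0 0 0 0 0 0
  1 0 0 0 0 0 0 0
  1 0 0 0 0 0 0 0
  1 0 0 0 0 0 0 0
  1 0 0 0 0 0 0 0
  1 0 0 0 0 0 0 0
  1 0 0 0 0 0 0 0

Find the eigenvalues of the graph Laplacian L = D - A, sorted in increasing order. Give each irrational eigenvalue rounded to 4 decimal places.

Each diagonal entry of L is the vertex degree and each off-diagonal entry is -1 where an edge is present, 0 otherwise; in the order [a, b, c, d, e, f, g, h] the diagonal is [7, 1, 1, 1, 1, 1, 1, 1]. Diagonalising L (or applying a numerical eigensolver to the 8x8 matrix) gives the spectrum above. The eigenvalues sum to 14, which equals trace(L) = 2|E|.

[0, 1, 1, 1, 1, 1, 1, 8]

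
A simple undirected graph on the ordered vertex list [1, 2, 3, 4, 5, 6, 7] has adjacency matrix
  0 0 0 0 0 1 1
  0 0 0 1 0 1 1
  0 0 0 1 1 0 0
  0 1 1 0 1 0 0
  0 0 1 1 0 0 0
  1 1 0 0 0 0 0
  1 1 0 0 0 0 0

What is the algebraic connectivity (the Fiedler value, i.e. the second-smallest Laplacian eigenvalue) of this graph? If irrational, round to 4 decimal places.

0.3588

With the vertex order [1, 2, 3, 4, 5, 6, 7], the degrees are [2, 3, 2, 3, 2, 2, 2], giving D = diag(2, 3, 2, 3, 2, 2, 2) and L = D - A. The sorted Laplacian eigenvalues are [0, 0.3588, 2, 2.2763, 3, 3.5892, 4.7757]; the algebraic connectivity is the second entry, 0.3588. By the matrix-tree theorem the graph has (1/7) * product of the nonzero eigenvalues = 12 spanning trees. There is one zero in the spectrum, matching the 1 component.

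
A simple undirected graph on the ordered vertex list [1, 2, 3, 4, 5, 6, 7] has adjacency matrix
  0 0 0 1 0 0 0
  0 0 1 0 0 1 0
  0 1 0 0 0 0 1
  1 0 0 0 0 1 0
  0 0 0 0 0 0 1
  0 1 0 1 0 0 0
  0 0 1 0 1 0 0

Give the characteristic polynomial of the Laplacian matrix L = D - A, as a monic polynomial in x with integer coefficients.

Each diagonal entry of L is the vertex degree and each off-diagonal entry is -1 where an edge is present, 0 otherwise; in the order [1, 2, 3, 4, 5, 6, 7] the diagonal is [1, 2, 2, 2, 1, 2, 2]. Computing det(xI - L) by cofactor expansion (or equivalently via sum-over-permutations) gives x^7 - 12x^6 + 55x^5 - 120x^4 + 126x^3 - 56x^2 + 7x. The constant term is 0 because L is singular (the all-ones vector lies in its kernel).

x^7 - 12x^6 + 55x^5 - 120x^4 + 126x^3 - 56x^2 + 7x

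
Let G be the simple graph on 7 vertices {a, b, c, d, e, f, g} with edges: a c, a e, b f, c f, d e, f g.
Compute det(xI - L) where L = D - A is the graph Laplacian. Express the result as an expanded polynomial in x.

x^7 - 12x^6 + 54x^5 - 114x^4 + 116x^3 - 52x^2 + 7x

Each diagonal entry of L is the vertex degree and each off-diagonal entry is -1 where an edge is present, 0 otherwise; in the order [a, b, c, d, e, f, g] the diagonal is [2, 1, 2, 1, 2, 3, 1]. L has integer entries, so p(x) = det(xI - L) has integer coefficients. Expanding the determinant yields x^7 - 12x^6 + 54x^5 - 114x^4 + 116x^3 - 52x^2 + 7x. Since p(0) = det(-L) = 0, x divides p(x).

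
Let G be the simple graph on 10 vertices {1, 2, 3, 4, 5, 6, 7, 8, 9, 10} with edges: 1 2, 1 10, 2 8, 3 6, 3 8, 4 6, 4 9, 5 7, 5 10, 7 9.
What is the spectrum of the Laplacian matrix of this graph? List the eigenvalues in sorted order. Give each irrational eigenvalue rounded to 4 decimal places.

Reading degrees in the order [1, 2, 3, 4, 5, 6, 7, 8, 9, 10] gives [2, 2, 2, 2, 2, 2, 2, 2, 2, 2]; set D = diag(2, 2, 2, 2, 2, 2, 2, 2, 2, 2) and form L = D - A. The multiplicity of 0 as a Laplacian eigenvalue equals the number of connected components. By the matrix-tree theorem the graph has (1/10) * product of the nonzero eigenvalues = 10 spanning trees. The eigenvalues sum to 20, which equals trace(L) = 2|E|.

[0, 0.3820, 0.3820, 1.3820, 1.3820, 2.6180, 2.6180, 3.6180, 3.6180, 4]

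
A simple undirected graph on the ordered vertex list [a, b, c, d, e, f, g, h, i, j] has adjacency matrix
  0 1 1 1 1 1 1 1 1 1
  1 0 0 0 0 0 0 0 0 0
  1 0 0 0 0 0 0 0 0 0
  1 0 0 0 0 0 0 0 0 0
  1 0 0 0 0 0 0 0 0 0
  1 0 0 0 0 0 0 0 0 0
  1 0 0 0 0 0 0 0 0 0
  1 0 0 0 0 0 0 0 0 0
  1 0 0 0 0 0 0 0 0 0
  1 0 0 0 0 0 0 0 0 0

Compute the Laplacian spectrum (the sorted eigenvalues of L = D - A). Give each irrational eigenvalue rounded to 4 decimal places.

With the vertex order [a, b, c, d, e, f, g, h, i, j], the degrees are [9, 1, 1, 1, 1, 1, 1, 1, 1, 1], giving D = diag(9, 1, 1, 1, 1, 1, 1, 1, 1, 1) and L = D - A. The multiplicity of 0 as a Laplacian eigenvalue equals the number of connected components. By the matrix-tree theorem the graph has (1/10) * product of the nonzero eigenvalues = 1 spanning tree.

[0, 1, 1, 1, 1, 1, 1, 1, 1, 10]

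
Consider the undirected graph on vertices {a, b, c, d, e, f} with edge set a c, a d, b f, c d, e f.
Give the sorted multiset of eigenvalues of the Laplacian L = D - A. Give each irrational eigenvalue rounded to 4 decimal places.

With the vertex order [a, b, c, d, e, f], the degrees are [2, 1, 2, 2, 1, 2], giving D = diag(2, 1, 2, 2, 1, 2) and L = D - A. The multiplicity of 0 as a Laplacian eigenvalue equals the number of connected components. The 2 zero eigenvalues correspond to the 2 connected components. There are 2 zeros in the spectrum, matching the 2 components.

[0, 0, 1, 3, 3, 3]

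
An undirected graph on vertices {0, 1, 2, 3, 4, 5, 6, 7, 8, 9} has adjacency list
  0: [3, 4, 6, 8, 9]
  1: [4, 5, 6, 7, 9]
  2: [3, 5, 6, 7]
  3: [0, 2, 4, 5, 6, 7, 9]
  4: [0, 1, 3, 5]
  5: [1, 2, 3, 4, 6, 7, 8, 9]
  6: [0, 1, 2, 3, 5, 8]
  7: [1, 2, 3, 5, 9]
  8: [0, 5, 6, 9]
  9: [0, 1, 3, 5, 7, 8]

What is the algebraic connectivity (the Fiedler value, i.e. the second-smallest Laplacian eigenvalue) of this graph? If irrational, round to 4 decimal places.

With the vertex order [0, 1, 2, 3, 4, 5, 6, 7, 8, 9], the degrees are [5, 5, 4, 7, 4, 8, 6, 5, 4, 6], giving D = diag(5, 5, 4, 7, 4, 8, 6, 5, 4, 6) and L = D - A. Computing the eigenvalues of L and sorting gives [0, 3.1260, 3.5088, 4.3143, 5.2707, 5.7351, 6.9086, 7.1787, 8.7267, 9.2312]. The Fiedler value lambda_2 = 3.1260 is strictly positive, so the graph is connected. There is one zero in the spectrum, matching the 1 component.

3.1260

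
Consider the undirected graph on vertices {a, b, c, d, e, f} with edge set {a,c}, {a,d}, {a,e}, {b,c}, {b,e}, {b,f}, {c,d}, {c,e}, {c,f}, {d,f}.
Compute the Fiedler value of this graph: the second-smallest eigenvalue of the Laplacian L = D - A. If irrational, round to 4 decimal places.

2.3820

Each diagonal entry of L is the vertex degree and each off-diagonal entry is -1 where an edge is present, 0 otherwise; in the order [a, b, c, d, e, f] the diagonal is [3, 3, 5, 3, 3, 3]. The sorted Laplacian eigenvalues are [0, 2.3820, 2.3820, 4.6180, 4.6180, 6]; the algebraic connectivity is the second entry, 2.3820. By the matrix-tree theorem the graph has (1/6) * product of the nonzero eigenvalues = 121 spanning trees.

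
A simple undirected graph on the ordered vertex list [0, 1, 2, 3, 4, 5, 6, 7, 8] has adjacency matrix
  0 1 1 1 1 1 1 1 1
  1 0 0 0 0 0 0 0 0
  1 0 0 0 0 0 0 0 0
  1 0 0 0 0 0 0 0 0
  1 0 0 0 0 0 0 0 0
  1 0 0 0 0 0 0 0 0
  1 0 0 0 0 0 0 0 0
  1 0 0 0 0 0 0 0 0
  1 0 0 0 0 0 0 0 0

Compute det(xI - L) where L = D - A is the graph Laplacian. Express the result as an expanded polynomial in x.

x^9 - 16x^8 + 84x^7 - 224x^6 + 350x^5 - 336x^4 + 196x^3 - 64x^2 + 9x

Reading degrees in the order [0, 1, 2, 3, 4, 5, 6, 7, 8] gives [8, 1, 1, 1, 1, 1, 1, 1, 1]; set D = diag(8, 1, 1, 1, 1, 1, 1, 1, 1) and form L = D - A. L has integer entries, so p(x) = det(xI - L) has integer coefficients. Expanding the determinant yields x^9 - 16x^8 + 84x^7 - 224x^6 + 350x^5 - 336x^4 + 196x^3 - 64x^2 + 9x. The coefficient of x^8 equals -trace(L) = -16, matching the sum of degrees. The largest eigenvalue, 9, is at most the vertex count 9. The eigenvalues sum to 16, which equals trace(L) = 2|E|.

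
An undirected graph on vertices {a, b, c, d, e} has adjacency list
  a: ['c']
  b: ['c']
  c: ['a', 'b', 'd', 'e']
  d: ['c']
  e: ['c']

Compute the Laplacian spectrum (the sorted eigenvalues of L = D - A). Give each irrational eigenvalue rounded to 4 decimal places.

With the vertex order [a, b, c, d, e], the degrees are [1, 1, 4, 1, 1], giving D = diag(1, 1, 4, 1, 1) and L = D - A. Diagonalising L (or applying a numerical eigensolver to the 5x5 matrix) gives the spectrum above. The single zero eigenvalue shows the graph is connected. By the matrix-tree theorem the graph has (1/5) * product of the nonzero eigenvalues = 1 spanning tree.

[0, 1, 1, 1, 5]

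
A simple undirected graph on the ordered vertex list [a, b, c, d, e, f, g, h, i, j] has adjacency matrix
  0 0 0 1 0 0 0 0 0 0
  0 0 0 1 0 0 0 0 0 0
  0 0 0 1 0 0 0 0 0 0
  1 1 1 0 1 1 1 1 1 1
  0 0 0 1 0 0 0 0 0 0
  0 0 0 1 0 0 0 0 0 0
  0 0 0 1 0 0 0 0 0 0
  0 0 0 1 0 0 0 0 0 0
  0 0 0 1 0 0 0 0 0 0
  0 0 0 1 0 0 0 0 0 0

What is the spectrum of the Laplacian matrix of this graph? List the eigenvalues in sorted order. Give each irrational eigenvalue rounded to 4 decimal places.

[0, 1, 1, 1, 1, 1, 1, 1, 1, 10]

With the vertex order [a, b, c, d, e, f, g, h, i, j], the degrees are [1, 1, 1, 9, 1, 1, 1, 1, 1, 1], giving D = diag(1, 1, 1, 9, 1, 1, 1, 1, 1, 1) and L = D - A. Diagonalising L (or applying a numerical eigensolver to the 10x10 matrix) gives the spectrum above. The largest eigenvalue, 10, is at most the vertex count 10.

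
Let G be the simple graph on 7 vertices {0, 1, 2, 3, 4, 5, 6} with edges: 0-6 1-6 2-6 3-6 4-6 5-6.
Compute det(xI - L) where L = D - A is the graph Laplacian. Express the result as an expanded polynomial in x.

x^7 - 12x^6 + 45x^5 - 80x^4 + 75x^3 - 36x^2 + 7x

With the vertex order [0, 1, 2, 3, 4, 5, 6], the degrees are [1, 1, 1, 1, 1, 1, 6], giving D = diag(1, 1, 1, 1, 1, 1, 6) and L = D - A. Computing det(xI - L) by cofactor expansion (or equivalently via sum-over-permutations) gives x^7 - 12x^6 + 45x^5 - 80x^4 + 75x^3 - 36x^2 + 7x. Since p(0) = det(-L) = 0, x divides p(x). The largest eigenvalue, 7, is at most the vertex count 7.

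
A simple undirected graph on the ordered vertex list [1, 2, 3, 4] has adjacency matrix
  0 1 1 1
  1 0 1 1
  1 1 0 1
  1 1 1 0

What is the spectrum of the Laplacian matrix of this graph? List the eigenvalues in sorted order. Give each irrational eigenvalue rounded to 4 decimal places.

[0, 4, 4, 4]

With the vertex order [1, 2, 3, 4], the degrees are [3, 3, 3, 3], giving D = diag(3, 3, 3, 3) and L = D - A. Since every row of L sums to 0, the all-ones vector is in the kernel and 0 is an eigenvalue. There is one zero in the spectrum, matching the 1 component.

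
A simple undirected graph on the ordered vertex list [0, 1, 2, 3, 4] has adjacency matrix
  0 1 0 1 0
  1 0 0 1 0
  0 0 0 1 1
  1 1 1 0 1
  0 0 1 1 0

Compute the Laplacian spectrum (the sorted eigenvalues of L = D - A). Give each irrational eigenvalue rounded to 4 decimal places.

[0, 1, 3, 3, 5]

With the vertex order [0, 1, 2, 3, 4], the degrees are [2, 2, 2, 4, 2], giving D = diag(2, 2, 2, 4, 2) and L = D - A. Diagonalising L (or applying a numerical eigensolver to the 5x5 matrix) gives the spectrum above. There is one zero in the spectrum, matching the 1 component. The largest eigenvalue, 5, is at most the vertex count 5.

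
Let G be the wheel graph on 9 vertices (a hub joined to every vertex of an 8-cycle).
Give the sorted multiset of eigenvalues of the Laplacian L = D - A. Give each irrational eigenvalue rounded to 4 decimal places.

[0, 1.5858, 1.5858, 3, 3, 4.4142, 4.4142, 5, 9]

The graph has 9 vertices and degree multiset [8, 3, 3, 3, 3, 3, 3, 3, 3]; D is the diagonal matrix of degrees and L = D - A. Diagonalising L (or applying a numerical eigensolver to the 9x9 matrix) gives the spectrum above. There is one zero in the spectrum, matching the 1 component. The eigenvalues sum to 32, which equals trace(L) = 2|E|.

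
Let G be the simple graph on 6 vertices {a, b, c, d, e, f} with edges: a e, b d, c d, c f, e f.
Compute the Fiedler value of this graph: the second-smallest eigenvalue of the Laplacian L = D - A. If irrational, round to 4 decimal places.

0.2679

Reading degrees in the order [a, b, c, d, e, f] gives [1, 1, 2, 2, 2, 2]; set D = diag(1, 1, 2, 2, 2, 2) and form L = D - A. The smallest Laplacian eigenvalue is always 0. The next one, lambda_2 = 0.2679, measures how hard the graph is to disconnect: larger values mean better connectivity. The largest eigenvalue, 3.7321, is at most the vertex count 6.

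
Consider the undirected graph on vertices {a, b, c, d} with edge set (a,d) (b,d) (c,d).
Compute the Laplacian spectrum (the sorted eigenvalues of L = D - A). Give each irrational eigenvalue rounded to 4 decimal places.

[0, 1, 1, 4]

Each diagonal entry of L is the vertex degree and each off-diagonal entry is -1 where an edge is present, 0 otherwise; in the order [a, b, c, d] the diagonal is [1, 1, 1, 3]. L is symmetric positive semidefinite, so every eigenvalue is real and nonnegative. There is one zero in the spectrum, matching the 1 component. By the matrix-tree theorem the graph has (1/4) * product of the nonzero eigenvalues = 1 spanning tree.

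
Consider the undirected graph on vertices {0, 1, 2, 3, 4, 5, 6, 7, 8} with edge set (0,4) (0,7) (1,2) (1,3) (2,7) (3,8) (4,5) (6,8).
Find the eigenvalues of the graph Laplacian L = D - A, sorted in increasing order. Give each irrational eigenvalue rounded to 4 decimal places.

[0, 0.1206, 0.4679, 1, 1.6527, 2.3473, 3, 3.5321, 3.8794]

With the vertex order [0, 1, 2, 3, 4, 5, 6, 7, 8], the degrees are [2, 2, 2, 2, 2, 1, 1, 2, 2], giving D = diag(2, 2, 2, 2, 2, 1, 1, 2, 2) and L = D - A. L is symmetric positive semidefinite, so every eigenvalue is real and nonnegative. By the matrix-tree theorem the graph has (1/9) * product of the nonzero eigenvalues = 1 spanning tree.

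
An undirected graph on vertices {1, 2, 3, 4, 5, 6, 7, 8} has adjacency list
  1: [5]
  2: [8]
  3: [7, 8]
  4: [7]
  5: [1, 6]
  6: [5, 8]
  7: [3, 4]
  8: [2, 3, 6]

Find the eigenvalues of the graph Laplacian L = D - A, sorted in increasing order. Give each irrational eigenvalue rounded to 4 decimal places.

Reading degrees in the order [1, 2, 3, 4, 5, 6, 7, 8] gives [1, 1, 2, 1, 2, 2, 2, 3]; set D = diag(1, 1, 2, 1, 2, 2, 2, 3) and form L = D - A. Since every row of L sums to 0, the all-ones vector is in the kernel and 0 is an eigenvalue. The single zero eigenvalue shows the graph is connected. There is one zero in the spectrum, matching the 1 component.

[0, 0.1981, 0.4915, 1.3204, 1.5550, 2.8258, 3.2470, 4.3623]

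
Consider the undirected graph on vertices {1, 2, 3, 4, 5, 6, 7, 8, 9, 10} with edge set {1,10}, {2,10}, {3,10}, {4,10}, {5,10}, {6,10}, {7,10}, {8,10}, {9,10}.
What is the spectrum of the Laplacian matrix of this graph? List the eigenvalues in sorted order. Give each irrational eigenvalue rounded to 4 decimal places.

[0, 1, 1, 1, 1, 1, 1, 1, 1, 10]

With the vertex order [1, 2, 3, 4, 5, 6, 7, 8, 9, 10], the degrees are [1, 1, 1, 1, 1, 1, 1, 1, 1, 9], giving D = diag(1, 1, 1, 1, 1, 1, 1, 1, 1, 9) and L = D - A. The multiplicity of 0 as a Laplacian eigenvalue equals the number of connected components. The single zero eigenvalue shows the graph is connected. The largest eigenvalue, 10, is at most the vertex count 10.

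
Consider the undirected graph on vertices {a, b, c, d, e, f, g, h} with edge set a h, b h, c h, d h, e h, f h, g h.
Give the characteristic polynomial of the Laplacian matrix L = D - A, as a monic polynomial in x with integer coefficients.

x^8 - 14x^7 + 63x^6 - 140x^5 + 175x^4 - 126x^3 + 49x^2 - 8x

Each diagonal entry of L is the vertex degree and each off-diagonal entry is -1 where an edge is present, 0 otherwise; in the order [a, b, c, d, e, f, g, h] the diagonal is [1, 1, 1, 1, 1, 1, 1, 7]. Computing det(xI - L) by cofactor expansion (or equivalently via sum-over-permutations) gives x^8 - 14x^7 + 63x^6 - 140x^5 + 175x^4 - 126x^3 + 49x^2 - 8x. The coefficient of x^7 equals -trace(L) = -14, matching the sum of degrees.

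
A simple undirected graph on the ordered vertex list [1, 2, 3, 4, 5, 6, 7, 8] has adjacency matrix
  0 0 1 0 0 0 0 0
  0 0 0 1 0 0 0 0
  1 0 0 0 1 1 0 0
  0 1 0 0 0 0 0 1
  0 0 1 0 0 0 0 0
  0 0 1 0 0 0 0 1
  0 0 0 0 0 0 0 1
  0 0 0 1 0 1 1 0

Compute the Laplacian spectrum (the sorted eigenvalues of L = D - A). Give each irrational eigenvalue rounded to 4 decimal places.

[0, 0.2137, 0.6177, 1, 1.4977, 2.3537, 3.8408, 4.4763]

With the vertex order [1, 2, 3, 4, 5, 6, 7, 8], the degrees are [1, 1, 3, 2, 1, 2, 1, 3], giving D = diag(1, 1, 3, 2, 1, 2, 1, 3) and L = D - A. L is symmetric positive semidefinite, so every eigenvalue is real and nonnegative. The eigenvalues sum to 14, which equals trace(L) = 2|E|.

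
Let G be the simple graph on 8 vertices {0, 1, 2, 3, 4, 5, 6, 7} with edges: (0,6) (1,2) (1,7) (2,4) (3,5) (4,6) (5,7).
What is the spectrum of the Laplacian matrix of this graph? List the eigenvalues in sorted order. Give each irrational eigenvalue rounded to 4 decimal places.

[0, 0.1522, 0.5858, 1.2346, 2, 2.7654, 3.4142, 3.8478]

With the vertex order [0, 1, 2, 3, 4, 5, 6, 7], the degrees are [1, 2, 2, 1, 2, 2, 2, 2], giving D = diag(1, 2, 2, 1, 2, 2, 2, 2) and L = D - A. The multiplicity of 0 as a Laplacian eigenvalue equals the number of connected components. The largest eigenvalue, 3.8478, is at most the vertex count 8. The eigenvalues sum to 14, which equals trace(L) = 2|E|.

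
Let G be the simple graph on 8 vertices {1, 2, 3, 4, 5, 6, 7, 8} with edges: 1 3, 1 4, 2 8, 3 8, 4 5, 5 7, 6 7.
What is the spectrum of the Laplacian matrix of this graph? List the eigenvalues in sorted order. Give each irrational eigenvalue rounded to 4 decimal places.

Each diagonal entry of L is the vertex degree and each off-diagonal entry is -1 where an edge is present, 0 otherwise; in the order [1, 2, 3, 4, 5, 6, 7, 8] the diagonal is [2, 1, 2, 2, 2, 1, 2, 2]. The multiplicity of 0 as a Laplacian eigenvalue equals the number of connected components.

[0, 0.1522, 0.5858, 1.2346, 2, 2.7654, 3.4142, 3.8478]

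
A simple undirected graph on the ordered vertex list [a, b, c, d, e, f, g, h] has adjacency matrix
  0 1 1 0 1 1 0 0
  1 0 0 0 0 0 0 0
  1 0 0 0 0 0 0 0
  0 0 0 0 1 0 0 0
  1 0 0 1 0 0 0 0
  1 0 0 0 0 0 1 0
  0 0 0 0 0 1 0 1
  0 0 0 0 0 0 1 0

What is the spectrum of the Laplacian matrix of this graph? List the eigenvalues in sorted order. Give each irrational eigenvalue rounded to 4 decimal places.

[0, 0.2538, 0.5472, 1, 1.4689, 2.4066, 3.1504, 5.1732]

With the vertex order [a, b, c, d, e, f, g, h], the degrees are [4, 1, 1, 1, 2, 2, 2, 1], giving D = diag(4, 1, 1, 1, 2, 2, 2, 1) and L = D - A. L is symmetric positive semidefinite, so every eigenvalue is real and nonnegative. By the matrix-tree theorem the graph has (1/8) * product of the nonzero eigenvalues = 1 spanning tree.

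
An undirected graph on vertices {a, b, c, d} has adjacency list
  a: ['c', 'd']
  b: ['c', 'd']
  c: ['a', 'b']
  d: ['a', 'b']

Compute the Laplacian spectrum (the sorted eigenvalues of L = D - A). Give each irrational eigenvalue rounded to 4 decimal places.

With the vertex order [a, b, c, d], the degrees are [2, 2, 2, 2], giving D = diag(2, 2, 2, 2) and L = D - A. Since every row of L sums to 0, the all-ones vector is in the kernel and 0 is an eigenvalue. The single zero eigenvalue shows the graph is connected. There is one zero in the spectrum, matching the 1 component. The eigenvalues sum to 8, which equals trace(L) = 2|E|.

[0, 2, 2, 4]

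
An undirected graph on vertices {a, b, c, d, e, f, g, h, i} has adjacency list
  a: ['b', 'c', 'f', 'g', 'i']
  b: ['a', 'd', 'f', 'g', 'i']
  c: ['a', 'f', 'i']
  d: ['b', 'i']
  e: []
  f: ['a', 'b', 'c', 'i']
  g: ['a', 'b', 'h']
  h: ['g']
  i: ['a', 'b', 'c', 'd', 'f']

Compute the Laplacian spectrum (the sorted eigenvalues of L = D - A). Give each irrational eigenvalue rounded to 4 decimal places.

Each diagonal entry of L is the vertex degree and each off-diagonal entry is -1 where an edge is present, 0 otherwise; in the order [a, b, c, d, e, f, g, h, i] the diagonal is [5, 5, 3, 2, 0, 4, 3, 1, 5]. Since every row of L sums to 0, the all-ones vector is in the kernel and 0 is an eigenvalue. The 2 zero eigenvalues correspond to the 2 connected components. There are 2 zeros in the spectrum, matching the 2 components.

[0, 0, 0.6851, 1.8914, 2.9241, 4.2437, 5.6382, 6.2683, 6.3492]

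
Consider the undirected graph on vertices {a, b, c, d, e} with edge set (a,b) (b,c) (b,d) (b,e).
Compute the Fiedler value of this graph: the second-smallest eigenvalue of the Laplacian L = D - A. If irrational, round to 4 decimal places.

With the vertex order [a, b, c, d, e], the degrees are [1, 4, 1, 1, 1], giving D = diag(1, 4, 1, 1, 1) and L = D - A. The sorted Laplacian eigenvalues are [0, 1, 1, 1, 5]; the algebraic connectivity is the second entry, 1. The largest eigenvalue, 5, is at most the vertex count 5.

1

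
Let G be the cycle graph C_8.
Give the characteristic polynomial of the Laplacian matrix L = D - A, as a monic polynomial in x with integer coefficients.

x^8 - 16x^7 + 104x^6 - 352x^5 + 660x^4 - 672x^3 + 336x^2 - 64x

The graph has 8 vertices and degree multiset [2, 2, 2, 2, 2, 2, 2, 2]; D is the diagonal matrix of degrees and L = D - A. L has integer entries, so p(x) = det(xI - L) has integer coefficients. Expanding the determinant yields x^8 - 16x^7 + 104x^6 - 352x^5 + 660x^4 - 672x^3 + 336x^2 - 64x. The coefficient of x^7 equals -trace(L) = -16, matching the sum of degrees. By the matrix-tree theorem the graph has (1/8) * product of the nonzero eigenvalues = 8 spanning trees.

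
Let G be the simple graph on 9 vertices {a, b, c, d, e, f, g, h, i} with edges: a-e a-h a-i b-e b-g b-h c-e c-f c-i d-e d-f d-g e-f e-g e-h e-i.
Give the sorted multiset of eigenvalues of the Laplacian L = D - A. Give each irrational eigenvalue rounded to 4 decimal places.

[0, 1.5858, 1.5858, 3, 3, 4.4142, 4.4142, 5, 9]

With the vertex order [a, b, c, d, e, f, g, h, i], the degrees are [3, 3, 3, 3, 8, 3, 3, 3, 3], giving D = diag(3, 3, 3, 3, 8, 3, 3, 3, 3) and L = D - A. Diagonalising L (or applying a numerical eigensolver to the 9x9 matrix) gives the spectrum above.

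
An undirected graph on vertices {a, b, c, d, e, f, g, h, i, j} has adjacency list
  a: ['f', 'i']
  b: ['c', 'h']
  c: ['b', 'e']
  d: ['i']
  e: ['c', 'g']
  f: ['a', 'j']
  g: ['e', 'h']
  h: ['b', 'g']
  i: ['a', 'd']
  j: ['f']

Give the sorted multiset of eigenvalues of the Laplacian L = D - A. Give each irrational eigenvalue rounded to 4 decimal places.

[0, 0, 0.3820, 1.3820, 1.3820, 1.3820, 2.6180, 3.6180, 3.6180, 3.6180]

Each diagonal entry of L is the vertex degree and each off-diagonal entry is -1 where an edge is present, 0 otherwise; in the order [a, b, c, d, e, f, g, h, i, j] the diagonal is [2, 2, 2, 1, 2, 2, 2, 2, 2, 1]. L is symmetric positive semidefinite, so every eigenvalue is real and nonnegative. The 2 zero eigenvalues correspond to the 2 connected components. The largest eigenvalue, 3.6180, is at most the vertex count 10. There are 2 zeros in the spectrum, matching the 2 components.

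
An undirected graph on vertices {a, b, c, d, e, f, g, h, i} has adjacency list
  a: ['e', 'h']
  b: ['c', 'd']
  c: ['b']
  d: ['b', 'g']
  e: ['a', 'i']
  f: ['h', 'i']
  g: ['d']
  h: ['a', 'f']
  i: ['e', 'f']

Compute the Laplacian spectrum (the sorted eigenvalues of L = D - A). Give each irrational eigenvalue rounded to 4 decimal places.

[0, 0, 0.5858, 1.3820, 1.3820, 2, 3.4142, 3.6180, 3.6180]

Reading degrees in the order [a, b, c, d, e, f, g, h, i] gives [2, 2, 1, 2, 2, 2, 1, 2, 2]; set D = diag(2, 2, 1, 2, 2, 2, 1, 2, 2) and form L = D - A. Since every row of L sums to 0, the all-ones vector is in the kernel and 0 is an eigenvalue. The 2 zero eigenvalues correspond to the 2 connected components. The largest eigenvalue, 3.6180, is at most the vertex count 9.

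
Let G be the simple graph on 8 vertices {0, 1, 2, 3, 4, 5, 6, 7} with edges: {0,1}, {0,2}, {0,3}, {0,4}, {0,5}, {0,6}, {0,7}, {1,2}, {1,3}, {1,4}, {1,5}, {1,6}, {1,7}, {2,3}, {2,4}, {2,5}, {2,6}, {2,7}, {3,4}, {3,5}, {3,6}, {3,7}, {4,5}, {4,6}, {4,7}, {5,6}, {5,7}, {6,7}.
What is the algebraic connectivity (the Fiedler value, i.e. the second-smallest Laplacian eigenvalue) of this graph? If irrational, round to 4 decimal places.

8

With the vertex order [0, 1, 2, 3, 4, 5, 6, 7], the degrees are [7, 7, 7, 7, 7, 7, 7, 7], giving D = diag(7, 7, 7, 7, 7, 7, 7, 7) and L = D - A. The sorted Laplacian eigenvalues are [0, 8, 8, 8, 8, 8, 8, 8]; the algebraic connectivity is the second entry, 8. The eigenvalues sum to 56, which equals trace(L) = 2|E|. There is one zero in the spectrum, matching the 1 component.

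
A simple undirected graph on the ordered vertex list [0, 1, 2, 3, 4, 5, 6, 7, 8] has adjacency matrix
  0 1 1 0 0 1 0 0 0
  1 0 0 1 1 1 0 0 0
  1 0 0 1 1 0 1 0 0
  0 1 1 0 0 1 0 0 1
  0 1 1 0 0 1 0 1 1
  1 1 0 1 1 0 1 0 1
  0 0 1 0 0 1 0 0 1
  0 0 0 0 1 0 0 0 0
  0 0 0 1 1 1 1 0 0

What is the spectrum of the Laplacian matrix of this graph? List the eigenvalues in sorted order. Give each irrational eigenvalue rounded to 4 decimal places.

With the vertex order [0, 1, 2, 3, 4, 5, 6, 7, 8], the degrees are [3, 4, 4, 4, 5, 6, 3, 1, 4], giving D = diag(3, 4, 4, 4, 5, 6, 3, 1, 4) and L = D - A. L is symmetric positive semidefinite, so every eigenvalue is real and nonnegative. The single zero eigenvalue shows the graph is connected. There is one zero in the spectrum, matching the 1 component. The eigenvalues sum to 34, which equals trace(L) = 2|E|.

[0, 0.8889, 2.3820, 3.1486, 4, 4.6180, 4.7190, 6.5793, 7.6642]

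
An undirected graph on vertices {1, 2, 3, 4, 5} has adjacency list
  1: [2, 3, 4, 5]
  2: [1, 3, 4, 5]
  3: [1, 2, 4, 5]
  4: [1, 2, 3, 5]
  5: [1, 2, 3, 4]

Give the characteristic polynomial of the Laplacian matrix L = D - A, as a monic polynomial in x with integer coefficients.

Reading degrees in the order [1, 2, 3, 4, 5] gives [4, 4, 4, 4, 4]; set D = diag(4, 4, 4, 4, 4) and form L = D - A. L has integer entries, so p(x) = det(xI - L) has integer coefficients. Expanding the determinant yields x^5 - 20x^4 + 150x^3 - 500x^2 + 625x. The constant term is 0 because L is singular (the all-ones vector lies in its kernel). There is one zero in the spectrum, matching the 1 component. By the matrix-tree theorem the graph has (1/5) * product of the nonzero eigenvalues = 125 spanning trees.

x^5 - 20x^4 + 150x^3 - 500x^2 + 625x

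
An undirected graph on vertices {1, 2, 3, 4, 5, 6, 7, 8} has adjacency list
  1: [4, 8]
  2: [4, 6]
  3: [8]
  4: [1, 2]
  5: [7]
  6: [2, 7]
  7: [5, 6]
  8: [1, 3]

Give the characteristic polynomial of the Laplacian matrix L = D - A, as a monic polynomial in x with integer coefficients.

x^8 - 14x^7 + 78x^6 - 220x^5 + 330x^4 - 252x^3 + 84x^2 - 8x

With the vertex order [1, 2, 3, 4, 5, 6, 7, 8], the degrees are [2, 2, 1, 2, 1, 2, 2, 2], giving D = diag(2, 2, 1, 2, 1, 2, 2, 2) and L = D - A. Computing det(xI - L) by cofactor expansion (or equivalently via sum-over-permutations) gives x^8 - 14x^7 + 78x^6 - 220x^5 + 330x^4 - 252x^3 + 84x^2 - 8x. Since p(0) = det(-L) = 0, x divides p(x). The eigenvalues sum to 14, which equals trace(L) = 2|E|. There is one zero in the spectrum, matching the 1 component.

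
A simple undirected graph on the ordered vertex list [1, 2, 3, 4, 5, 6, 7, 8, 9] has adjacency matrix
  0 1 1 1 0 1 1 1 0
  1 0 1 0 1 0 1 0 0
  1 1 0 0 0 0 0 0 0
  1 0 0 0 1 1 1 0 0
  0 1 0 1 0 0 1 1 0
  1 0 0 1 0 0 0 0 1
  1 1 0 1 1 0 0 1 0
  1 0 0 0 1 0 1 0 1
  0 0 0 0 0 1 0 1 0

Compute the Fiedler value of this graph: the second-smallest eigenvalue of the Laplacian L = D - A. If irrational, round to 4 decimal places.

1.2768

With the vertex order [1, 2, 3, 4, 5, 6, 7, 8, 9], the degrees are [6, 4, 2, 4, 4, 3, 5, 4, 2], giving D = diag(6, 4, 2, 4, 4, 3, 5, 4, 2) and L = D - A. Computing the eigenvalues of L and sorting gives [0, 1.2768, 2.0567, 2.7390, 4.3556, 4.6520, 5.1071, 6.3843, 7.4287]. The Fiedler value lambda_2 = 1.2768 is strictly positive, so the graph is connected. The eigenvalues sum to 34, which equals trace(L) = 2|E|. The largest eigenvalue, 7.4287, is at most the vertex count 9.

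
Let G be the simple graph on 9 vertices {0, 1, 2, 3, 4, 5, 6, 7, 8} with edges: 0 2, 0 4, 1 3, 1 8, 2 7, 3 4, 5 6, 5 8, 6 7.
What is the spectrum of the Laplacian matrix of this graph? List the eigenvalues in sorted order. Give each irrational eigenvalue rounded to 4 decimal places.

With the vertex order [0, 1, 2, 3, 4, 5, 6, 7, 8], the degrees are [2, 2, 2, 2, 2, 2, 2, 2, 2], giving D = diag(2, 2, 2, 2, 2, 2, 2, 2, 2) and L = D - A. Since every row of L sums to 0, the all-ones vector is in the kernel and 0 is an eigenvalue. There is one zero in the spectrum, matching the 1 component.

[0, 0.4679, 0.4679, 1.6527, 1.6527, 3, 3, 3.8794, 3.8794]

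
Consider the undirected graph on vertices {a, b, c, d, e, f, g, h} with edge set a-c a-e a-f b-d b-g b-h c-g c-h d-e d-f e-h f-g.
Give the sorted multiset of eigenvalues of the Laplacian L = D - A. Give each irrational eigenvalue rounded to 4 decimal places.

[0, 2, 2, 2, 4, 4, 4, 6]

Each diagonal entry of L is the vertex degree and each off-diagonal entry is -1 where an edge is present, 0 otherwise; in the order [a, b, c, d, e, f, g, h] the diagonal is [3, 3, 3, 3, 3, 3, 3, 3]. Diagonalising L (or applying a numerical eigensolver to the 8x8 matrix) gives the spectrum above. There is one zero in the spectrum, matching the 1 component. The eigenvalues sum to 24, which equals trace(L) = 2|E|.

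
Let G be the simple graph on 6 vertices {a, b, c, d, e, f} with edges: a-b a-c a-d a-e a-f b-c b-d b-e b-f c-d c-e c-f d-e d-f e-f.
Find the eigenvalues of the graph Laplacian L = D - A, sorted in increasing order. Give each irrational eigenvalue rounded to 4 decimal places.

With the vertex order [a, b, c, d, e, f], the degrees are [5, 5, 5, 5, 5, 5], giving D = diag(5, 5, 5, 5, 5, 5) and L = D - A. L is symmetric positive semidefinite, so every eigenvalue is real and nonnegative. There is one zero in the spectrum, matching the 1 component.

[0, 6, 6, 6, 6, 6]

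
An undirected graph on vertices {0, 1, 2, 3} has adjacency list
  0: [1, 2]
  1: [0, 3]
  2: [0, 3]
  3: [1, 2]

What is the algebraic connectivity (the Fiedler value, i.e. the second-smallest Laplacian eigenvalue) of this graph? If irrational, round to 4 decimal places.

2

Each diagonal entry of L is the vertex degree and each off-diagonal entry is -1 where an edge is present, 0 otherwise; in the order [0, 1, 2, 3] the diagonal is [2, 2, 2, 2]. Computing the eigenvalues of L and sorting gives [0, 2, 2, 4]. The Fiedler value lambda_2 = 2 is strictly positive, so the graph is connected. The eigenvalues sum to 8, which equals trace(L) = 2|E|. By the matrix-tree theorem the graph has (1/4) * product of the nonzero eigenvalues = 4 spanning trees.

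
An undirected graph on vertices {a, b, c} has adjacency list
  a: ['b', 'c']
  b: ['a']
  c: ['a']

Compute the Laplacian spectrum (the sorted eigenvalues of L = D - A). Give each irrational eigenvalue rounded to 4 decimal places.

Each diagonal entry of L is the vertex degree and each off-diagonal entry is -1 where an edge is present, 0 otherwise; in the order [a, b, c] the diagonal is [2, 1, 1]. Diagonalising L (or applying a numerical eigensolver to the 3x3 matrix) gives the spectrum above. The single zero eigenvalue shows the graph is connected. The eigenvalues sum to 4, which equals trace(L) = 2|E|.

[0, 1, 3]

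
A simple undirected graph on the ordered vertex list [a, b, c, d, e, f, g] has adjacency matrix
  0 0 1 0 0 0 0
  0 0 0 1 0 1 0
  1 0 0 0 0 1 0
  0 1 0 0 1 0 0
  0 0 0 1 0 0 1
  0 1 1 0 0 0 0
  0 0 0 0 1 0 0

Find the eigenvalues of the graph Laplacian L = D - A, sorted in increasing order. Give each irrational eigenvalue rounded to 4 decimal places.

Each diagonal entry of L is the vertex degree and each off-diagonal entry is -1 where an edge is present, 0 otherwise; in the order [a, b, c, d, e, f, g] the diagonal is [1, 2, 2, 2, 2, 2, 1]. Since every row of L sums to 0, the all-ones vector is in the kernel and 0 is an eigenvalue. The single zero eigenvalue shows the graph is connected. There is one zero in the spectrum, matching the 1 component.

[0, 0.1981, 0.7530, 1.5550, 2.4450, 3.2470, 3.8019]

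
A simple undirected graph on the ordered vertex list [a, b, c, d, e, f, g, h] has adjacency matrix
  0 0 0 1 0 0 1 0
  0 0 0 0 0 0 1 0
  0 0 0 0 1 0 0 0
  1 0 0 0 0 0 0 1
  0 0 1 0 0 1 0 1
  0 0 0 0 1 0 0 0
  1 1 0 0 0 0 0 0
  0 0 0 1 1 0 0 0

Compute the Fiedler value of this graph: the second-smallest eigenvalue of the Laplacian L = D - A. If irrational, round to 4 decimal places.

Each diagonal entry of L is the vertex degree and each off-diagonal entry is -1 where an edge is present, 0 otherwise; in the order [a, b, c, d, e, f, g, h] the diagonal is [2, 1, 1, 2, 3, 1, 2, 2]. The sorted Laplacian eigenvalues are [0, 0.1667, 0.7276, 1, 1.6353, 2.6729, 3.5643, 4.2332]; the algebraic connectivity is the second entry, 0.1667. There is one zero in the spectrum, matching the 1 component. The largest eigenvalue, 4.2332, is at most the vertex count 8.

0.1667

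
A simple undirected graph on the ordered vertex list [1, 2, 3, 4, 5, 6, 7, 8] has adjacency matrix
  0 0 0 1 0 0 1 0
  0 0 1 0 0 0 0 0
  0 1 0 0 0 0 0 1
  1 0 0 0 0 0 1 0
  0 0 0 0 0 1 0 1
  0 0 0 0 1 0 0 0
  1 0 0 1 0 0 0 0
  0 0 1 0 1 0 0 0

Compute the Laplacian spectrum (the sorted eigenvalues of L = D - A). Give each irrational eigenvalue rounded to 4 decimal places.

Each diagonal entry of L is the vertex degree and each off-diagonal entry is -1 where an edge is present, 0 otherwise; in the order [1, 2, 3, 4, 5, 6, 7, 8] the diagonal is [2, 1, 2, 2, 2, 1, 2, 2]. The multiplicity of 0 as a Laplacian eigenvalue equals the number of connected components. The 2 zero eigenvalues correspond to the 2 connected components.

[0, 0, 0.3820, 1.3820, 2.6180, 3, 3, 3.6180]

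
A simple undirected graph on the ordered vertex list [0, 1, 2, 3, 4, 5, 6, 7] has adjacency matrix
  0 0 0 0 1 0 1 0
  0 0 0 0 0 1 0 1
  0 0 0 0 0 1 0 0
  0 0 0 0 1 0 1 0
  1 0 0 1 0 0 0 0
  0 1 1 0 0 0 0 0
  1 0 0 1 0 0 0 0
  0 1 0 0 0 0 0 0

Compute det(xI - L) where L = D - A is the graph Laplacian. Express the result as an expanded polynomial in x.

x^8 - 14x^7 + 78x^6 - 220x^5 + 328x^4 - 240x^3 + 64x^2

Reading degrees in the order [0, 1, 2, 3, 4, 5, 6, 7] gives [2, 2, 1, 2, 2, 2, 2, 1]; set D = diag(2, 2, 1, 2, 2, 2, 2, 1) and form L = D - A. L has integer entries, so p(x) = det(xI - L) has integer coefficients. Expanding the determinant yields x^8 - 14x^7 + 78x^6 - 220x^5 + 328x^4 - 240x^3 + 64x^2. Since p(0) = det(-L) = 0, x divides p(x). The eigenvalues sum to 14, which equals trace(L) = 2|E|.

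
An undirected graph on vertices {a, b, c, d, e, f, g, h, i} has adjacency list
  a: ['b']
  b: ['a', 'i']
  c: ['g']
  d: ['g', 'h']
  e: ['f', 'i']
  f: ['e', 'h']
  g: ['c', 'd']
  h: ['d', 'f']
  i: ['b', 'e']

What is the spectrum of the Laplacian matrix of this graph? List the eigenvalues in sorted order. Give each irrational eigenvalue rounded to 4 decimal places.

Each diagonal entry of L is the vertex degree and each off-diagonal entry is -1 where an edge is present, 0 otherwise; in the order [a, b, c, d, e, f, g, h, i] the diagonal is [1, 2, 1, 2, 2, 2, 2, 2, 2]. The multiplicity of 0 as a Laplacian eigenvalue equals the number of connected components. The eigenvalues sum to 16, which equals trace(L) = 2|E|. There is one zero in the spectrum, matching the 1 component.

[0, 0.1206, 0.4679, 1, 1.6527, 2.3473, 3, 3.5321, 3.8794]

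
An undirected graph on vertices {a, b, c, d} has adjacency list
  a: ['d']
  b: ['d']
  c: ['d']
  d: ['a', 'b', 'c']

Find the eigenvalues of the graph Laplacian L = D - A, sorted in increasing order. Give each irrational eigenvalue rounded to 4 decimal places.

[0, 1, 1, 4]

With the vertex order [a, b, c, d], the degrees are [1, 1, 1, 3], giving D = diag(1, 1, 1, 3) and L = D - A. The multiplicity of 0 as a Laplacian eigenvalue equals the number of connected components. The single zero eigenvalue shows the graph is connected. The largest eigenvalue, 4, is at most the vertex count 4.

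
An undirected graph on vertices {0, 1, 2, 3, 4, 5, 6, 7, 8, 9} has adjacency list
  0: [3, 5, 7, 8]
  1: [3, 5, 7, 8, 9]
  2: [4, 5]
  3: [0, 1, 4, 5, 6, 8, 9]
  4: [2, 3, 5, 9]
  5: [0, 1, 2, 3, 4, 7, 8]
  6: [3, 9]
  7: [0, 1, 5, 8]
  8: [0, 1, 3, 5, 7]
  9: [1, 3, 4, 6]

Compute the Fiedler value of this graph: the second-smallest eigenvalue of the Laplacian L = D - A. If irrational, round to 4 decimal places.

1.4745

With the vertex order [0, 1, 2, 3, 4, 5, 6, 7, 8, 9], the degrees are [4, 5, 2, 7, 4, 7, 2, 4, 5, 4], giving D = diag(4, 5, 2, 7, 4, 7, 2, 4, 5, 4) and L = D - A. Computing the eigenvalues of L and sorting gives [0, 1.4745, 1.6514, 3.3668, 4.3324, 5.0789, 5.3473, 6.4238, 7.9525, 8.3724]. The Fiedler value lambda_2 = 1.4745 is strictly positive, so the graph is connected. There is one zero in the spectrum, matching the 1 component.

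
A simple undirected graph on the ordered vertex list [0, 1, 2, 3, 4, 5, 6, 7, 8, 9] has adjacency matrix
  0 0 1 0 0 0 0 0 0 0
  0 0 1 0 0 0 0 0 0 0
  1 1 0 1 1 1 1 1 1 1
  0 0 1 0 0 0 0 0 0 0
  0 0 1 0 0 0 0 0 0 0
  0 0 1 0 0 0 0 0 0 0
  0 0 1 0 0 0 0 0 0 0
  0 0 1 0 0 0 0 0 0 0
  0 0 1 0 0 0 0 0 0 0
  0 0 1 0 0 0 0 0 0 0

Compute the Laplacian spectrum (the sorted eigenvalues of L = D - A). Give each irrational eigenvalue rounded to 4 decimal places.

[0, 1, 1, 1, 1, 1, 1, 1, 1, 10]

Reading degrees in the order [0, 1, 2, 3, 4, 5, 6, 7, 8, 9] gives [1, 1, 9, 1, 1, 1, 1, 1, 1, 1]; set D = diag(1, 1, 9, 1, 1, 1, 1, 1, 1, 1) and form L = D - A. Diagonalising L (or applying a numerical eigensolver to the 10x10 matrix) gives the spectrum above. By the matrix-tree theorem the graph has (1/10) * product of the nonzero eigenvalues = 1 spanning tree.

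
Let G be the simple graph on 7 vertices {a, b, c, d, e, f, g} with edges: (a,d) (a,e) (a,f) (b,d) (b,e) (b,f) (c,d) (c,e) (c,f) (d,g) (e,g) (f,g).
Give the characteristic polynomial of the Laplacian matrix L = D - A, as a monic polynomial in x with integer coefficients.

x^7 - 24x^6 + 234x^5 - 1192x^4 + 3357x^3 - 4968x^2 + 3024x

Reading degrees in the order [a, b, c, d, e, f, g] gives [3, 3, 3, 4, 4, 4, 3]; set D = diag(3, 3, 3, 4, 4, 4, 3) and form L = D - A. Computing det(xI - L) by cofactor expansion (or equivalently via sum-over-permutations) gives x^7 - 24x^6 + 234x^5 - 1192x^4 + 3357x^3 - 4968x^2 + 3024x. The coefficient of x^6 equals -trace(L) = -24, matching the sum of degrees.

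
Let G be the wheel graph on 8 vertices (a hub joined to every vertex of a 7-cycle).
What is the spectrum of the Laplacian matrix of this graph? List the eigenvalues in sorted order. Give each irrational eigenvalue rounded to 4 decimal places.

The graph has 8 vertices and degree multiset [7, 3, 3, 3, 3, 3, 3, 3]; D is the diagonal matrix of degrees and L = D - A. L is symmetric positive semidefinite, so every eigenvalue is real and nonnegative. The single zero eigenvalue shows the graph is connected. By the matrix-tree theorem the graph has (1/8) * product of the nonzero eigenvalues = 841 spanning trees. There is one zero in the spectrum, matching the 1 component.

[0, 1.7530, 1.7530, 3.4450, 3.4450, 4.8019, 4.8019, 8]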